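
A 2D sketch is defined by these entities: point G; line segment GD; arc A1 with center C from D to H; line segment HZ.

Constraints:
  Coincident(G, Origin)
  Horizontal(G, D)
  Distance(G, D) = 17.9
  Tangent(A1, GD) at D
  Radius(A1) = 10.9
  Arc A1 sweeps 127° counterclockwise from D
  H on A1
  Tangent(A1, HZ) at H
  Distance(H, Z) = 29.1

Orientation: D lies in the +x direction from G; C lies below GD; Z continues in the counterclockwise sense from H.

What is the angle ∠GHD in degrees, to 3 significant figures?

54.3°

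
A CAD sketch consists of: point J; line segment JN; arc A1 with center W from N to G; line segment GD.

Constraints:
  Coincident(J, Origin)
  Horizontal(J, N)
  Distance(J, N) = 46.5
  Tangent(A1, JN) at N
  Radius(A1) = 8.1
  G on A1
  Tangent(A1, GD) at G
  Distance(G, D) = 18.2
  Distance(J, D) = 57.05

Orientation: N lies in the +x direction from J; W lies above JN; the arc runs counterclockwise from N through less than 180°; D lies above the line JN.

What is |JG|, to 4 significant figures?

55.28

Checks: |JN| = 46.50 ✓; |WG| = 8.100 ✓; ∠(WG, GD) = 90.00° ✓; |GD| = 18.20 ✓; |JD| = 57.05 ✓.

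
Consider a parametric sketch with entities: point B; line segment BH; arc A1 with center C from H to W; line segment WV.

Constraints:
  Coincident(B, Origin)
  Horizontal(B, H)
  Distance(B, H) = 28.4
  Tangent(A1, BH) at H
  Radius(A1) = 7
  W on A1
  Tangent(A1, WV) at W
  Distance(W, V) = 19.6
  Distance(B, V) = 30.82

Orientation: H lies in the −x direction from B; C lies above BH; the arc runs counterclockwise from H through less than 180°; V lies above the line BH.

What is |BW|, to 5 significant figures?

22.267

B is at the origin; B and H share the same y with |BH| = 28.4 and H on the −x side, so H = (-28.400, 0.0000). Tangency of A1 to BH means the radius CH is perpendicular to BH, so C = H + (0, 7) = (-28.400, 7.0000). Since CW ⟂ WV (tangency), |CV| = √(7.0² + 19.6²) = 20.812 regardless of where W sits on A1. So V lies on both circle(B, 30.82) and circle(C, 20.812); the above-BH intersection is V = (-17.992, 25.023). W is the foot of the tangent from V: W = (-21.514, 5.7422).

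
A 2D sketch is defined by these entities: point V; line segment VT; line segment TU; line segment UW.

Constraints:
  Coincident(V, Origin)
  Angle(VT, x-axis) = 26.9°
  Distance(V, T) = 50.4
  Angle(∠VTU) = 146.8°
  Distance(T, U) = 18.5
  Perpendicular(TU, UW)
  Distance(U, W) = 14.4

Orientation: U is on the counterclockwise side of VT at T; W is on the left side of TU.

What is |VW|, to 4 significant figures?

62.09

V is at the origin; VT runs at 26.9° with length 50.4, so T = 50.4·(cos 26.9°, sin 26.9°) = (44.95, 22.80). ∠VTU = 146.8°, so TU runs at 26.9° + (180° − 146.8°) = 60.10° from the x-axis; with |TU| = 18.5, U = T + 18.5·(cos 60.10°, sin 60.10°) = (54.17, 38.84). The perpendicularity gives UW at right angles to TU; with |UW| = 14.4 on the left of TU, W = U + 14.4·(-0.8669, 0.4985) = (41.69, 46.02). Then |VW| = |W − V| = 62.09.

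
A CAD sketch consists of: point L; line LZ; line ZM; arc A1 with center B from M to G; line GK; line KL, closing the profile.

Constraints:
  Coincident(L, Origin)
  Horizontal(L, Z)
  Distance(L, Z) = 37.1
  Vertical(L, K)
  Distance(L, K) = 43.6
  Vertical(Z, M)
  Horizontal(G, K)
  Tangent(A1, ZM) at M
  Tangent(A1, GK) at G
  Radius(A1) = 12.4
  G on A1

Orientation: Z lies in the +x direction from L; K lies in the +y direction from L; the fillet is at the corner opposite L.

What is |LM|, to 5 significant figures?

48.475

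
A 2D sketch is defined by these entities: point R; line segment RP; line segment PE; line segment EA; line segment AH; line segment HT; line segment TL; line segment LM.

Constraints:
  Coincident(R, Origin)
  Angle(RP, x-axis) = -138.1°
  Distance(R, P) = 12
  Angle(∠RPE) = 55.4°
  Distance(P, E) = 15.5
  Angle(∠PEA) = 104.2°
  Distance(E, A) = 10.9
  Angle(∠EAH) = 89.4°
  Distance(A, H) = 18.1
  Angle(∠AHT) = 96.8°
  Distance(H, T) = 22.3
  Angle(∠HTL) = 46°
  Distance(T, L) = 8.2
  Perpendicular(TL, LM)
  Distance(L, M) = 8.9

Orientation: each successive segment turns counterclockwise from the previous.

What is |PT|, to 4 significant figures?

9.416

R is at the origin; RP runs at -138.1° with length 12.0, so P = (-8.932, -8.014). ∠RPE = 55.4° gives PE at -13.50° from the x-axis; with |PE| = 15.5, E = (6.140, -11.63). ∠PEA = 104.2° gives EA at 62.30° from the x-axis; with |EA| = 10.9, A = (11.21, -1.982). ∠EAH = 89.4° gives AH at 152.9° from the x-axis; with |AH| = 18.1, H = (-4.906, 6.264). ∠AHT = 96.8° gives HT at -123.9° from the x-axis; with |HT| = 22.3, T = (-17.34, -12.25). Then |PT| = |T − P| = 9.416.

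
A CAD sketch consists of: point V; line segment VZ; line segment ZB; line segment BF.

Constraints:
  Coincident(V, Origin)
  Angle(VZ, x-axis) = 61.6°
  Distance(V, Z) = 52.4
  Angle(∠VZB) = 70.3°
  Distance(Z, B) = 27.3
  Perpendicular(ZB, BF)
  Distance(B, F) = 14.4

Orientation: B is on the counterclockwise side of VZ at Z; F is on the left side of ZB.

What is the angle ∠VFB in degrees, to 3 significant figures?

165°

V is at the origin; VZ runs at 61.6° with length 52.4, so Z = 52.4·(cos 61.6°, sin 61.6°) = (24.9, 46.1). ∠VZB = 70.3°, so ZB runs at 61.6° + (180° − 70.3°) = 171° from the x-axis; with |ZB| = 27.3, B = Z + 27.3·(cos 171°, sin 171°) = (-2.06, 50.2). The perpendicularity gives BF at right angles to ZB; with |BF| = 14.4 on the left of ZB, F = B + 14.4·(-0.151, -0.988) = (-4.24, 36.0). Then cos ∠VFB = FV·FB / (|FV||FB|), giving 165°.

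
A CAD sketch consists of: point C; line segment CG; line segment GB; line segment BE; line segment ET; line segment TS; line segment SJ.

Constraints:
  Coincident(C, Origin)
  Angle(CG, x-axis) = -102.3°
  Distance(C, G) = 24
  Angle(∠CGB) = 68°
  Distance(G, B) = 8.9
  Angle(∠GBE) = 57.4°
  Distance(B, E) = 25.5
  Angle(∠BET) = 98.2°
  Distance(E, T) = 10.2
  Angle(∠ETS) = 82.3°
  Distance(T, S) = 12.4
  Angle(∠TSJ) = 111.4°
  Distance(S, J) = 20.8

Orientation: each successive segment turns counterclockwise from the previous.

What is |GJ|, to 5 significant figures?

16.713

∠ETS = 82.3° gives TS at -48.200° from the x-axis; with |TS| = 12.4, S = (-13.683, -18.051). ∠TSJ = 111.4° gives SJ at 20.400° from the x-axis; with |SJ| = 20.8, J = (5.8125, -10.801). Then |GJ| = |J − G| = 16.713.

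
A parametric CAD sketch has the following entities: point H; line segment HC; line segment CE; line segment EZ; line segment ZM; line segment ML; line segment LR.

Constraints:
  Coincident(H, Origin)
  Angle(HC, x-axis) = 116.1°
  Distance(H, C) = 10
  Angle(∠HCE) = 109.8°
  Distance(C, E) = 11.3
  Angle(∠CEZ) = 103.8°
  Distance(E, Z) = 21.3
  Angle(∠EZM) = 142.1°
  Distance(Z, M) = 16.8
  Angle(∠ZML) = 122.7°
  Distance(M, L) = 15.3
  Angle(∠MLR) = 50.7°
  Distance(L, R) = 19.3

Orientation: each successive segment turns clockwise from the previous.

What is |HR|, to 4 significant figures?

14.48

H is at the origin; HC runs at 116.1° with length 10.0, so C = (-4.399, 8.980). ∠HCE = 109.8° gives CE at 45.90° from the x-axis; with |CE| = 11.3, E = (3.464, 17.10). ∠CEZ = 103.8° gives EZ at -30.30° from the x-axis; with |EZ| = 21.3, Z = (21.85, 6.349). ∠EZM = 142.1° gives ZM at -68.20° from the x-axis; with |ZM| = 16.8, M = (28.09, -9.250). ∠ZML = 122.7° gives ML at -125.5° from the x-axis; with |ML| = 15.3, L = (19.21, -21.71). ∠MLR = 50.7° gives LR at 105.2° from the x-axis; with |LR| = 19.3, R = (14.15, -3.081). Then |HR| = |R − H| = 14.48.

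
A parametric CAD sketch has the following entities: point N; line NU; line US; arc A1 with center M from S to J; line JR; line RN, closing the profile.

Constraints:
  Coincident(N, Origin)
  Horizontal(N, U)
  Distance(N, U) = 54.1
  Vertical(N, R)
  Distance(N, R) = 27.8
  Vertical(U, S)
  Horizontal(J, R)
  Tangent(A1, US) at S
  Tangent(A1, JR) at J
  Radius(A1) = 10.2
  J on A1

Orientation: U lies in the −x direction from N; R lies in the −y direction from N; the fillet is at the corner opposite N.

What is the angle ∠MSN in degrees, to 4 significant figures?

18.02°

N is at the origin; N and U share the same y with |NU| = 54.1 and U on the −x side, so U = (-54.10, 0.000). NR is vertical with |NR| = 27.8 and R on the −y side, so R = (0.000, -27.80). The virtual corner opposite N is at (-54.10, -27.80). Since A1 is tangent to US there, MS ⟂ US and tangency of A1 to JR means the radius MJ is perpendicular to JR, with radius 10.2, so the center M sits 10.2 in from both sides at M = (-43.90, -17.60). That places the tangent points at S = (-54.10, -17.60) on US and J = (-43.90, -27.80) on JR. Then cos ∠MSN = SM·SN / (|SM||SN|), giving 18.02°.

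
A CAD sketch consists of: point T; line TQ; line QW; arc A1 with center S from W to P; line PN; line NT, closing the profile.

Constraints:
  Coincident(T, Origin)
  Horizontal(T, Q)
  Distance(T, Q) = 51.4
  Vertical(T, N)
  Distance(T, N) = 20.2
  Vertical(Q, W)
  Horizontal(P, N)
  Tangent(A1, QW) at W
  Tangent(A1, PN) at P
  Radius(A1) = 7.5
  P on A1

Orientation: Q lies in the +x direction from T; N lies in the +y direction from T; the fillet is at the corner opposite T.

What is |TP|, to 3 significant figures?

48.3

T is at the origin; T and Q share the same y with |TQ| = 51.4 and Q on the +x side, so Q = (51.4, 0.00). TN is vertical with |TN| = 20.2 and N on the +y side, so N = (0.00, 20.2). The virtual corner opposite T is at (51.4, 20.2). The tangent condition forces SW to be normal to QW and tangency of A1 to PN means the radius SP is perpendicular to PN, with radius 7.5, so the center S sits 7.5 in from both sides at S = (43.9, 12.7). That places the tangent points at W = (51.4, 12.7) on QW and P = (43.9, 20.2) on PN. Then |TP| = |P − T| = 48.3.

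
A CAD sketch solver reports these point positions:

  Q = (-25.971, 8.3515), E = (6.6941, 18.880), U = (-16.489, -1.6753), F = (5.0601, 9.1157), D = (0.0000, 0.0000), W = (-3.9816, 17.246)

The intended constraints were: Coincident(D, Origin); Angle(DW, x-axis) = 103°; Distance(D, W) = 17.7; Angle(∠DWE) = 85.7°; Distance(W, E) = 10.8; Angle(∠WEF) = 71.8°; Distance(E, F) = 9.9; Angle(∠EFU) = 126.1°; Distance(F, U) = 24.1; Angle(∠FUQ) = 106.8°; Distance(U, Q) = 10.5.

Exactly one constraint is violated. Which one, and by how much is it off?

Distance(U, Q) = 10.5 — off by 3.30.

D = (0.00, 0.00) ✓; DW at 103.0° ✓; |DW| = 17.70 ✓; ∠DWE = 85.70° ✓; |WE| = 10.80 ✓; ∠WEF = 71.80° ✓; |EF| = 9.900 ✓; ∠EFU = 126.1° ✓; |FU| = 24.10 ✓; ∠FUQ = 106.8° ✓; |UQ| = 13.80 ✗.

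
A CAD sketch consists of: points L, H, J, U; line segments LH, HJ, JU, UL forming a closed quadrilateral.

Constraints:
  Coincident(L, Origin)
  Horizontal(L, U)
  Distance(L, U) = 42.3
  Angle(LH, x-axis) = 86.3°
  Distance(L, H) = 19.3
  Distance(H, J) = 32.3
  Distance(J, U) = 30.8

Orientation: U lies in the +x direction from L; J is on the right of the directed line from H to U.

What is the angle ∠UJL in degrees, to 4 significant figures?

121.2°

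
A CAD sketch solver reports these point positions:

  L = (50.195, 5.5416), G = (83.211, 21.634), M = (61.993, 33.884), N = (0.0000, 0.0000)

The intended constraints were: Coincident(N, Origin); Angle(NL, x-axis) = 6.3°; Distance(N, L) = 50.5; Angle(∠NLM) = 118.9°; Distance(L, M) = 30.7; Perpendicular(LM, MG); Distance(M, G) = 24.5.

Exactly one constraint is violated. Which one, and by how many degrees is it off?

Perpendicular(LM, MG) — off by 7.40°.

N = (0.00, 0.00) ✓; NL at 6.300° ✓; |NL| = 50.50 ✓; ∠NLM = 118.9° ✓; |LM| = 30.70 ✓; ∠(LM, MG) = 97.40° ✗; |MG| = 24.50 ✓.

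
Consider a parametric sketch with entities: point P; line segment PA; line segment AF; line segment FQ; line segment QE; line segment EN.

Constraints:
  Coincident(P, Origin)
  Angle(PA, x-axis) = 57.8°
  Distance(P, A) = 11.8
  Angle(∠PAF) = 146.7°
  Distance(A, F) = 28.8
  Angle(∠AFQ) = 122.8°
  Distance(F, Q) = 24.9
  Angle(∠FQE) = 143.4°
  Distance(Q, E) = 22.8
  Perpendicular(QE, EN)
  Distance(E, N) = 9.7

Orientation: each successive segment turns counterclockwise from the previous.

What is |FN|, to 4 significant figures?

43.10

P is at the origin; PA runs at 57.8° with length 11.8, so A = (6.288, 9.985). ∠PAF = 146.7° gives AF at 91.10° from the x-axis; with |AF| = 28.8, F = (5.735, 38.78). ∠AFQ = 122.8° gives FQ at 148.3° from the x-axis; with |FQ| = 24.9, Q = (-15.45, 51.86). ∠FQE = 143.4° gives QE at -175.1° from the x-axis; with |QE| = 22.8, E = (-38.17, 49.92). QE is perpendicular to EN, so EN runs at -85.10°; with |EN| = 9.7, N = (-37.34, 40.25). Then |FN| = |N − F| = 43.10.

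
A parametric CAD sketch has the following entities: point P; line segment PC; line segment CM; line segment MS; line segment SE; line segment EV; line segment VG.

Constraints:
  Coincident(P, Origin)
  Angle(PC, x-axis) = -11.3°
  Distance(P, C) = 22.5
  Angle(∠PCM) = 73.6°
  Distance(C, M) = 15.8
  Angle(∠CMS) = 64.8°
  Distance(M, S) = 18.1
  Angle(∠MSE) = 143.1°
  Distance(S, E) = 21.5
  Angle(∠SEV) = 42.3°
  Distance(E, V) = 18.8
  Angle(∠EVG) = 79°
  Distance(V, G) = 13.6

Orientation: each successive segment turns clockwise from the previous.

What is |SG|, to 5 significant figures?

1.1599

∠SEV = 42.3° gives EV at -47.500° from the x-axis; with |EV| = 18.8, V = (16.427, 3.6773). ∠EVG = 79.0° gives VG at -148.50° from the x-axis; with |VG| = 13.6, G = (4.8314, -3.4287). Then |SG| = |G − S| = 1.1599.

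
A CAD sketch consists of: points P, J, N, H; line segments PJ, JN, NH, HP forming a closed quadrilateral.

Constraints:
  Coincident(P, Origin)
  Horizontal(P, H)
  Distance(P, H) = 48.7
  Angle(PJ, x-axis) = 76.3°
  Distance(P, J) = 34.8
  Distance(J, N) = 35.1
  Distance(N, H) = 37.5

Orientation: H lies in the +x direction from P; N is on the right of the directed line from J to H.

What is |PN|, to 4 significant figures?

11.28

Checks: |JN| = 35.10 ✓; |NH| = 37.50 ✓.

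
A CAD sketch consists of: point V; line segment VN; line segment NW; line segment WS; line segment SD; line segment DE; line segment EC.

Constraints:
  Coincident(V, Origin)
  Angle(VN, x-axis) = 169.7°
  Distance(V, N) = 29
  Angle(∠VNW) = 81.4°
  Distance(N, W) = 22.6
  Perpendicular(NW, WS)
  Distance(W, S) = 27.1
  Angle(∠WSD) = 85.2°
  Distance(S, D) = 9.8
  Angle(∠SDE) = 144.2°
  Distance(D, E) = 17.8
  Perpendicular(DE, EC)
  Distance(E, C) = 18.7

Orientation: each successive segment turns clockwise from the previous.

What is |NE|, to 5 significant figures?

14.712

∠WSD = 85.2° gives SD at -113.70° from the x-axis; with |SD| = 9.8, D = (0.48769, 8.8151). ∠SDE = 144.2° gives DE at -149.50° from the x-axis; with |DE| = 17.8, E = (-14.849, -0.21904). Then |NE| = |E − N| = 14.712.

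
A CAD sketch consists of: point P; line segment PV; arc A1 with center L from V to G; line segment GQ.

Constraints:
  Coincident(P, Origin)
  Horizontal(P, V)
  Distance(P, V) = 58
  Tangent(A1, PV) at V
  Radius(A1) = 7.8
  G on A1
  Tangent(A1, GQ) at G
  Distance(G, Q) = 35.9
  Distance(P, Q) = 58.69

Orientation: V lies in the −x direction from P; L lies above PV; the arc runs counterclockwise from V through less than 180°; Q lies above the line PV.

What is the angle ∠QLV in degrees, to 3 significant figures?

154°

P is at the origin; PV is horizontal with |PV| = 58.0 and V on the −x side, so V = (-58.0, 0.00). Tangency of A1 to PV means the radius LV is perpendicular to PV, so L = V + (0, 7.8) = (-58.0, 7.80). Since LG ⟂ GQ (tangency), |LQ| = √(7.8² + 35.9²) = 36.7 regardless of where G sits on A1. So Q lies on both circle(P, 58.69) and circle(L, 36.7); the above-PV intersection is Q = (-42.1, 40.9). G is the foot of the tangent from Q: G = (-50.4, 5.99).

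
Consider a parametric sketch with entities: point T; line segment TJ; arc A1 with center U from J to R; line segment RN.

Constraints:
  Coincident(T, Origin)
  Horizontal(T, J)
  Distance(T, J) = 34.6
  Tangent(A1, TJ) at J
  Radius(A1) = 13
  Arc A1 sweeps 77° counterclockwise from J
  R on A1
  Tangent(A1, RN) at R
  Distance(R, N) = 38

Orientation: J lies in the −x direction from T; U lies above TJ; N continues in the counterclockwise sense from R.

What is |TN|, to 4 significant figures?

48.97

On A1, J sits at bearing -90° from U; a 77° counterclockwise sweep puts R at bearing -13°, so R = U + 13.0·(cos -13°, sin -13°) = (-21.93, 10.08). Since A1 is tangent to RN there, UR ⟂ RN, so RN runs along (−sin -13°, cos -13°); with |RN| = 38.0, N = (-13.39, 47.10). Then |TN| = |N − T| = 48.97.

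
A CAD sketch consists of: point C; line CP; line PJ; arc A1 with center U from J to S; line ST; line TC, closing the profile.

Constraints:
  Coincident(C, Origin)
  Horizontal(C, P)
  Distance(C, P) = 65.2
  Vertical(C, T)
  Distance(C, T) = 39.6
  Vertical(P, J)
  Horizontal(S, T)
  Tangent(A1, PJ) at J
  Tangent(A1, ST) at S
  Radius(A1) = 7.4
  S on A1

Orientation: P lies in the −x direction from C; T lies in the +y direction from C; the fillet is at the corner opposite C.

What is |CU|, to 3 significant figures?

66.2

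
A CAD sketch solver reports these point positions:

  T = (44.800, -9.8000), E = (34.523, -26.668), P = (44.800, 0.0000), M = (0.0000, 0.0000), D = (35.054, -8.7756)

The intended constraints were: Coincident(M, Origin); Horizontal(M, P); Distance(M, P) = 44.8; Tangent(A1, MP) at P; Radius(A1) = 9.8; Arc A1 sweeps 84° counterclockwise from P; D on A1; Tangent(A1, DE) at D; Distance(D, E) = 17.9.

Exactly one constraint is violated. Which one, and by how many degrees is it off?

Tangent(A1, DE) at D — off by 4.30°.

M = (0.00, 0.00) ✓; M.y = 0.00, P.y = 0.00 ✓; |MP| = 44.80 ✓; ∠(TP, PM) = 90.00° ✓; |TP| = 9.800 ✓; bearing(T→D) − bearing(T→P) = 84.00° ✓; |TD| = 9.800 ✓; ∠(TD, DE) = 85.70° ✗; |DE| = 17.90 ✓.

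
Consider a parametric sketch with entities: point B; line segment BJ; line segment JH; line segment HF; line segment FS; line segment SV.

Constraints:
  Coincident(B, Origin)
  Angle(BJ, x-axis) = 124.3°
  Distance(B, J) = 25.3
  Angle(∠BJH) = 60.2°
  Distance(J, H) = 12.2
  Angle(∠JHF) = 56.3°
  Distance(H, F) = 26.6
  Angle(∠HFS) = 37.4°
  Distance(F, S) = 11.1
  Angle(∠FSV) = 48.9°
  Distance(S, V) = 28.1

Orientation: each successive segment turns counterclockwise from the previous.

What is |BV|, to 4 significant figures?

8.941

∠HFS = 37.4° gives FS at 150.4° from the x-axis; with |FS| = 11.1, S = (-2.884, 19.02). ∠FSV = 48.9° gives SV at -78.50° from the x-axis; with |SV| = 28.1, V = (2.719, -8.517). Then |BV| = |V − B| = 8.941.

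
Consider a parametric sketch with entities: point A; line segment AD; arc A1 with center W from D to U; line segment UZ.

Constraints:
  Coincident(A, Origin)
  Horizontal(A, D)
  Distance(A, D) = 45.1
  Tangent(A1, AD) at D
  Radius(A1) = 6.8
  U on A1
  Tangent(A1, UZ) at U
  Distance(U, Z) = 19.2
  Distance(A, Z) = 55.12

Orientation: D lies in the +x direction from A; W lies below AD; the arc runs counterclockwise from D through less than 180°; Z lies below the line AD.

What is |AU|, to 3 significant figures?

40.3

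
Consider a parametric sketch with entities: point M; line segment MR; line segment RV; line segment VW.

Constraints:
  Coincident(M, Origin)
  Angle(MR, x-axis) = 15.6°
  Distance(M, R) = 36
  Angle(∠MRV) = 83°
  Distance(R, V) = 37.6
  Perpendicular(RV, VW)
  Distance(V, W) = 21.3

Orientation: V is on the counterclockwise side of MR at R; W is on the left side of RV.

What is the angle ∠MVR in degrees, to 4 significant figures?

47.09°

M is at the origin; MR runs at 15.6° with length 36.0, so R = 36.0·(cos 15.6°, sin 15.6°) = (34.67, 9.681). ∠MRV = 83.0°, so RV runs at 15.6° + (180° − 83.0°) = 112.6° from the x-axis; with |RV| = 37.6, V = R + 37.6·(cos 112.6°, sin 112.6°) = (20.22, 44.39). Then cos ∠MVR = VM·VR / (|VM||VR|), giving 47.09°.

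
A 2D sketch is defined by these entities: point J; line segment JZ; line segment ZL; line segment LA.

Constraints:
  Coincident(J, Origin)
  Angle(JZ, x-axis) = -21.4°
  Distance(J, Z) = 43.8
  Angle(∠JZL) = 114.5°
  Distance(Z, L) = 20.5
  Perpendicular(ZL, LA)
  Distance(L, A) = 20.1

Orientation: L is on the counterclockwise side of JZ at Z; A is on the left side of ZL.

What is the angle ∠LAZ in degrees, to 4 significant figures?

45.56°

J is at the origin; JZ runs at -21.4° with length 43.8, so Z = 43.8·(cos -21.4°, sin -21.4°) = (40.78, -15.98). ∠JZL = 114.5°, so ZL runs at -21.4° + (180° − 114.5°) = 44.10° from the x-axis; with |ZL| = 20.5, L = Z + 20.5·(cos 44.10°, sin 44.10°) = (55.50, -1.715). ZL is perpendicular to LA; with |LA| = 20.1 on the left of ZL, A = L + 20.1·(-0.6959, 0.7181) = (41.51, 12.72). Then cos ∠LAZ = AL·AZ / (|AL||AZ|), giving 45.56°.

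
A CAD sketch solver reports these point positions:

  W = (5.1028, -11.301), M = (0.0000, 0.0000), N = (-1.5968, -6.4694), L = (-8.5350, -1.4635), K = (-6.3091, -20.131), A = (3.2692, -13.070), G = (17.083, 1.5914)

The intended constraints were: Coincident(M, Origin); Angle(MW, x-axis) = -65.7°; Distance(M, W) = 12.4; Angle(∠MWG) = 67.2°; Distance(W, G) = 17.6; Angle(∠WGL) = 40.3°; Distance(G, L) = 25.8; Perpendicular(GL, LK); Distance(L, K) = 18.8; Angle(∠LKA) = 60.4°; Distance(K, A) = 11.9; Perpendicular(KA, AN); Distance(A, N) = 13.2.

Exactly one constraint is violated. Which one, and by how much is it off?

Distance(A, N) = 13.2 — off by 5.00.

M = (0.00, 0.00) ✓; MW at -65.70° ✓; |MW| = 12.40 ✓; ∠MWG = 67.20° ✓; |WG| = 17.60 ✓; ∠WGL = 40.30° ✓; |GL| = 25.80 ✓; ∠(GL, LK) = 90.00° ✓; |LK| = 18.80 ✓; ∠LKA = 60.40° ✓; |KA| = 11.90 ✓; ∠(KA, AN) = 90.00° ✓; |AN| = 8.200 ✗.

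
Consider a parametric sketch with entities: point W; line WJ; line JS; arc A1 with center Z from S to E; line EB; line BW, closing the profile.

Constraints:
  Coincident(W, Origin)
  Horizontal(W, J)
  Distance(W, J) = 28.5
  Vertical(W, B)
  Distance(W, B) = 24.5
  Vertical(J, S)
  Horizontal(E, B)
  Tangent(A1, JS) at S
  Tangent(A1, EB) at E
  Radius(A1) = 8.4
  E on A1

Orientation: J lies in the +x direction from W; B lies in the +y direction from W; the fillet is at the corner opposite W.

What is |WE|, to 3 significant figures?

31.7

W is at the origin; W and J share the same y with |WJ| = 28.5 and J on the +x side, so J = (28.5, 0.00). WB is vertical with |WB| = 24.5 and B on the +y side, so B = (0.00, 24.5). The virtual corner opposite W is at (28.5, 24.5). A1 meets JS tangentially, so ZS is at right angles to JS and tangency of A1 to EB means the radius ZE is perpendicular to EB, with radius 8.4, so the center Z sits 8.4 in from both sides at Z = (20.1, 16.1). That places the tangent points at S = (28.5, 16.1) on JS and E = (20.1, 24.5) on EB. Then |WE| = |E − W| = 31.7.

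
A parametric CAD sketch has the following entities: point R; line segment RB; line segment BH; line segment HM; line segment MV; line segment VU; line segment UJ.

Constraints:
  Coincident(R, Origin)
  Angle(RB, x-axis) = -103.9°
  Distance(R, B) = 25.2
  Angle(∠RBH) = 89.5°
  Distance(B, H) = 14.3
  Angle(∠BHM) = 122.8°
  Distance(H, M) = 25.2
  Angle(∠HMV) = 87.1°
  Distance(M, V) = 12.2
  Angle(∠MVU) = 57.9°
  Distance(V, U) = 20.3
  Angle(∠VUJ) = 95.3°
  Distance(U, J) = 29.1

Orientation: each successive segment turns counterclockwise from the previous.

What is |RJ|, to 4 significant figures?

50.99

R is at the origin; RB runs at -103.9° with length 25.2, so B = (-6.054, -24.46). ∠RBH = 89.5° gives BH at -13.40° from the x-axis; with |BH| = 14.3, H = (7.857, -27.78). ∠BHM = 122.8° gives HM at 43.80° from the x-axis; with |HM| = 25.2, M = (26.05, -10.33). ∠HMV = 87.1° gives MV at 136.7° from the x-axis; with |MV| = 12.2, V = (17.17, -1.967). ∠MVU = 57.9° gives VU at -101.2° from the x-axis; with |VU| = 20.3, U = (13.22, -21.88). ∠VUJ = 95.3° gives UJ at -16.50° from the x-axis; with |UJ| = 29.1, J = (41.13, -30.15). Then |RJ| = |J − R| = 50.99.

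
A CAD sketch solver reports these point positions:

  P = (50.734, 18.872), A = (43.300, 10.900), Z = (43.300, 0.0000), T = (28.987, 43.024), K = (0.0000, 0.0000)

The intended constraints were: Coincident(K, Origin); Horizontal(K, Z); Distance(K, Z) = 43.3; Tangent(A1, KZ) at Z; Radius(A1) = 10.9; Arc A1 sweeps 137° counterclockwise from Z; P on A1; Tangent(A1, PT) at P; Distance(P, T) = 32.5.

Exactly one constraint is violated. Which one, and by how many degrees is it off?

Tangent(A1, PT) at P — off by 5.00°.

K = (0.00, 0.00) ✓; K.y = 0.00, Z.y = 0.00 ✓; |KZ| = 43.30 ✓; ∠(AZ, ZK) = 90.00° ✓; |AZ| = 10.90 ✓; bearing(A→P) − bearing(A→Z) = 137.0° ✓; |AP| = 10.90 ✓; ∠(AP, PT) = 95.00° ✗; |PT| = 32.50 ✓.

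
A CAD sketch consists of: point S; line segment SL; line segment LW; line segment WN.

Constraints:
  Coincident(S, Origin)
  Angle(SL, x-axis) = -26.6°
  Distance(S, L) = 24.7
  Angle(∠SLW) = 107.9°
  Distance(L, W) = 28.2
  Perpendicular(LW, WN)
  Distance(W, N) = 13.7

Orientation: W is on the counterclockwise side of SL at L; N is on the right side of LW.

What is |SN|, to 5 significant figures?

51.626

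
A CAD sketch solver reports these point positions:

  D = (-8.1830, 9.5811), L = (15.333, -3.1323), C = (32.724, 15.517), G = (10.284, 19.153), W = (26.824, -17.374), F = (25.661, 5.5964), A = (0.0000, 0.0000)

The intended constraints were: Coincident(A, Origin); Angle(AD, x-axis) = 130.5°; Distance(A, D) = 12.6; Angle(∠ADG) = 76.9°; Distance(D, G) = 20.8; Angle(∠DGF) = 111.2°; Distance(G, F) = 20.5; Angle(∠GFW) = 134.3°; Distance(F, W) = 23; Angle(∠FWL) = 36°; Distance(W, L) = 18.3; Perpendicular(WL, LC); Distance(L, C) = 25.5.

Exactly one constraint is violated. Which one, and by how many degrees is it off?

Perpendicular(WL, LC) — off by 8.10°.

A = (0.00, 0.00) ✓; AD at 130.5° ✓; |AD| = 12.60 ✓; ∠ADG = 76.90° ✓; |DG| = 20.80 ✓; ∠DGF = 111.2° ✓; |GF| = 20.50 ✓; ∠GFW = 134.3° ✓; |FW| = 23.00 ✓; ∠FWL = 36.00° ✓; |WL| = 18.30 ✓; ∠(WL, LC) = 81.90° ✗; |LC| = 25.50 ✓.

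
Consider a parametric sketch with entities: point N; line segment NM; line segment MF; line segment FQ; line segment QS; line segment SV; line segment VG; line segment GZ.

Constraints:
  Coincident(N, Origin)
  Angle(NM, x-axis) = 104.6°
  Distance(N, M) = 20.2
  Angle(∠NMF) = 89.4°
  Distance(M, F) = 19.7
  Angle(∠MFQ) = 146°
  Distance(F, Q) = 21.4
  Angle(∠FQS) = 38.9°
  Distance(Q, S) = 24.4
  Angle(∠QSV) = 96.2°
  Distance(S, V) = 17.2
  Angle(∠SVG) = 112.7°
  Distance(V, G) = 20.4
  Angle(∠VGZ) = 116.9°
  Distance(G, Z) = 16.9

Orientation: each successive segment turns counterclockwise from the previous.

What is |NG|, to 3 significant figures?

43.4

∠QSV = 96.2° gives SV at 94.1° from the x-axis; with |SV| = 17.2, V = (-15.3, 19.7). ∠SVG = 112.7° gives VG at 161° from the x-axis; with |VG| = 20.4, G = (-34.6, 26.2). Then |NG| = |G − N| = 43.4.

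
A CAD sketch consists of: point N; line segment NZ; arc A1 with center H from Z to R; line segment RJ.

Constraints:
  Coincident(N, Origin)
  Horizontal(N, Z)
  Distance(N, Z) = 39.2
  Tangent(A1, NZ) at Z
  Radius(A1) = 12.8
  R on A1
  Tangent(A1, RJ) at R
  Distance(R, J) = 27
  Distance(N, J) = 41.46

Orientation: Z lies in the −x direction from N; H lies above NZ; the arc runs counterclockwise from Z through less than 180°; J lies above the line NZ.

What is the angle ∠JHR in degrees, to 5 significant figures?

64.636°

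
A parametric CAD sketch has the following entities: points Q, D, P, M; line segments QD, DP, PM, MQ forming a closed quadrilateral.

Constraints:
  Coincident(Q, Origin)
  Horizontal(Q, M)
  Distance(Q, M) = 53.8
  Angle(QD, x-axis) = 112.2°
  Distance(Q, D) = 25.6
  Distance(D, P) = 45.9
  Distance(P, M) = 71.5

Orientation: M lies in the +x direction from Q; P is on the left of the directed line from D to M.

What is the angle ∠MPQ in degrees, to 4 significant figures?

46.52°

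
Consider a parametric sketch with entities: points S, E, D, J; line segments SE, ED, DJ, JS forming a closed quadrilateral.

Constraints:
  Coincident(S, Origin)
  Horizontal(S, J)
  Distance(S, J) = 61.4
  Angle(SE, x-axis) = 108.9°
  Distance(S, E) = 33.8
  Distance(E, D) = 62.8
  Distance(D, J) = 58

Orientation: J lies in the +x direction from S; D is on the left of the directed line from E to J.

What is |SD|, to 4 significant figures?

73.25

S is at the origin; SJ is horizontal with |SJ| = 61.4 and J in +x, so J = (61.4, 0). SE runs at 108.9° with |SE| = 33.8, so E = (-10.95, 31.98). D is determined by |ED| = 62.8 and |DJ| = 58.0 together: it lies at the intersection of circle(E, 62.8) and circle(J, 58.0). With |EJ| = 79.10, the foot of the radical line on EJ is 43.22 from E and the perpendicular offset is √(62.8² − 43.22²) = 45.57. Taking the left-of-EJ solution: D = (47.00, 56.18).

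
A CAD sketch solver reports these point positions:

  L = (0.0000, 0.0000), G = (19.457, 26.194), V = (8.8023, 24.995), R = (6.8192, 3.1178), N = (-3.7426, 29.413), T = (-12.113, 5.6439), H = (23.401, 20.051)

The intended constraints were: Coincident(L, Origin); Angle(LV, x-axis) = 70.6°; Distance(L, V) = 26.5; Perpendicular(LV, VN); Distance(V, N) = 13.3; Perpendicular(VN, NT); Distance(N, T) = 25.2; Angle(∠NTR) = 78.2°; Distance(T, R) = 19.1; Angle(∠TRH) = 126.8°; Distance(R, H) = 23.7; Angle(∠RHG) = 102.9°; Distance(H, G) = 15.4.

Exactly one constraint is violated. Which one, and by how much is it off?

Distance(H, G) = 15.4 — off by 8.10.

L = (0.00, 0.00) ✓; LV at 70.60° ✓; |LV| = 26.50 ✓; ∠(LV, VN) = 90.00° ✓; |VN| = 13.30 ✓; ∠(VN, NT) = 90.00° ✓; |NT| = 25.20 ✓; ∠NTR = 78.20° ✓; |TR| = 19.10 ✓; ∠TRH = 126.8° ✓; |RH| = 23.70 ✓; ∠RHG = 102.9° ✓; |HG| = 7.300 ✗.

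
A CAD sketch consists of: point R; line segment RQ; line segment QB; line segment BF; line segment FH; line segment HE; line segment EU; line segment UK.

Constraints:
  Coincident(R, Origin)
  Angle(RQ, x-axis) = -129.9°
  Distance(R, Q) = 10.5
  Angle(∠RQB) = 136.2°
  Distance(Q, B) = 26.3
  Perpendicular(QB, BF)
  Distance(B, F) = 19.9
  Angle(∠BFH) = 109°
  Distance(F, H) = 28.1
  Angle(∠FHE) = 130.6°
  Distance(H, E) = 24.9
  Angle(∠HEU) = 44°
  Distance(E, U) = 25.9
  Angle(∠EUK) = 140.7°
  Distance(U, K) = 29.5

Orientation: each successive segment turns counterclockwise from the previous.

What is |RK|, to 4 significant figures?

40.81

∠HEU = 44.0° gives EU at -99.70° from the x-axis; with |EU| = 25.9, U = (3.832, -10.77). ∠EUK = 140.7° gives UK at -60.40° from the x-axis; with |UK| = 29.5, K = (18.40, -36.42). Then |RK| = |K − R| = 40.81.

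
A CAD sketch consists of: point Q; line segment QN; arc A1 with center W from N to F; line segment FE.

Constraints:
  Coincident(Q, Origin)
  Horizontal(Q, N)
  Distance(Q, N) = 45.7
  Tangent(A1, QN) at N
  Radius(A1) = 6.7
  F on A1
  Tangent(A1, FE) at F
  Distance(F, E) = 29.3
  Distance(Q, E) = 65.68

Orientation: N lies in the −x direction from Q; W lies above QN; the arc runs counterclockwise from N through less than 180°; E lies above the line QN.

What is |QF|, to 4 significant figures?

41.30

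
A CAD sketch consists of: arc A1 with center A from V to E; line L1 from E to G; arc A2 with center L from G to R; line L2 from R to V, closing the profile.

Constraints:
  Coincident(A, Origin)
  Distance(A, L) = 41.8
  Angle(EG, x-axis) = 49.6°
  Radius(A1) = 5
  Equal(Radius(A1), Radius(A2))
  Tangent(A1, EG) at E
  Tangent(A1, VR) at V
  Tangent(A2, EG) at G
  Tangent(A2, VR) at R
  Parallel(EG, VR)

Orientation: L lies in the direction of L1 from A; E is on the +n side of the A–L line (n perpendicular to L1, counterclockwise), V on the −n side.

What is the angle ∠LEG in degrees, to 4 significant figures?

6.821°

The slot axis is L1's direction at 49.6°, so u = (cos 49.6°, sin 49.6°) = (0.6481, 0.7615) and n = (−sin 49.6°, cos 49.6°) = (-0.7615, 0.6481). A is at the origin and L lies 41.8 along u from A, so L = 41.8·u = (27.09, 31.83). Tangency of A1 to both parallel lines with radius 5.0 puts E and V at A ± 5.0·n: E = (-3.808, 3.241), V = (3.808, -3.241). Equal radii place G and R the same way about L: G = L + 5.0·n = (23.28, 35.07), R = L − 5.0·n = (30.90, 28.59). Then cos ∠LEG = EL·EG / (|EL||EG|), giving 6.821°.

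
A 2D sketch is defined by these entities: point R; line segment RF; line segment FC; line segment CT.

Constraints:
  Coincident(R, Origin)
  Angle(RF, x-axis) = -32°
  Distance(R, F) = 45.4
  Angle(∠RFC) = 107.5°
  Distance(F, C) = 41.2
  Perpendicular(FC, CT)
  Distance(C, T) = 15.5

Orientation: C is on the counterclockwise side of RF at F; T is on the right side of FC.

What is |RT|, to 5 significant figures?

80.412

R is at the origin; RF runs at -32.0° with length 45.4, so F = 45.4·(cos -32.0°, sin -32.0°) = (38.501, -24.058). ∠RFC = 107.5°, so FC runs at -32.0° + (180° − 107.5°) = 40.500° from the x-axis; with |FC| = 41.2, C = F + 41.2·(cos 40.500°, sin 40.500°) = (69.830, 2.6989). The perpendicularity gives CT at right angles to FC; with |CT| = 15.5 on the right of FC, T = C + 15.5·(0.64945, -0.76041) = (79.897, -9.0874). Then |RT| = |T − R| = 80.412.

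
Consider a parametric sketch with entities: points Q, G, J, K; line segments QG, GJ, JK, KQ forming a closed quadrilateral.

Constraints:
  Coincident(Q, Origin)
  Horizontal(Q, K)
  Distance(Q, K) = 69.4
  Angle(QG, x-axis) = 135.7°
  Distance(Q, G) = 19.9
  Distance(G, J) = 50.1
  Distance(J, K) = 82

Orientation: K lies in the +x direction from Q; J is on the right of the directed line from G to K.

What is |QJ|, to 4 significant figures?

35.57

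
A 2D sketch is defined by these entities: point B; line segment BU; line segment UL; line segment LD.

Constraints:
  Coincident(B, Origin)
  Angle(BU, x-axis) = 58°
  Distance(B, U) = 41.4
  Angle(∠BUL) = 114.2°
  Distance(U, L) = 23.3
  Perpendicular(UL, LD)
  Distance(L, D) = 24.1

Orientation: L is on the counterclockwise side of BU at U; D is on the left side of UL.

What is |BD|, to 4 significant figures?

42.53

B is at the origin; BU runs at 58.0° with length 41.4, so U = 41.4·(cos 58.0°, sin 58.0°) = (21.94, 35.11). ∠BUL = 114.2°, so UL runs at 58.0° + (180° − 114.2°) = 123.8° from the x-axis; with |UL| = 23.3, L = U + 23.3·(cos 123.8°, sin 123.8°) = (8.977, 54.47). UL ⟂ LD; with |LD| = 24.1 on the left of UL, D = L + 24.1·(-0.8310, -0.5563) = (-11.05, 41.06). Then |BD| = |D − B| = 42.53.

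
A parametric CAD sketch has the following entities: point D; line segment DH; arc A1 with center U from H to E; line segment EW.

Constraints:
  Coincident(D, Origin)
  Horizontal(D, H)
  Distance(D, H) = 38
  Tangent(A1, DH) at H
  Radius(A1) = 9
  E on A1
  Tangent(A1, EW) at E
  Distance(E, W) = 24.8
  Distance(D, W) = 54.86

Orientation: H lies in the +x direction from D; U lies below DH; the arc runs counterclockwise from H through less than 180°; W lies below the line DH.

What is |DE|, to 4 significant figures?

32.97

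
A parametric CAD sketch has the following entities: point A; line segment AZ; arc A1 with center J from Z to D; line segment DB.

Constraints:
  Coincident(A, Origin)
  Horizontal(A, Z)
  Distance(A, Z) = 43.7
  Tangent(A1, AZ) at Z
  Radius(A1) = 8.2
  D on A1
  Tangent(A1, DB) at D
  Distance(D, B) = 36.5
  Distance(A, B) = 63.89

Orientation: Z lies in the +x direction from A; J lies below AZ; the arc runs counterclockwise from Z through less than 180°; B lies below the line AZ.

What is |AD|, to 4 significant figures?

37.19

A is at the origin; AZ is horizontal with |AZ| = 43.7 and Z on the +x side, so Z = (43.70, 0.000). Tangency of A1 to AZ means the radius JZ is perpendicular to AZ, so J = Z + (0, -8.2) = (43.70, -8.200). Since JD ⟂ DB (tangency), |JB| = √(8.2² + 36.5²) = 37.41 regardless of where D sits on A1. So B lies on both circle(A, 63.89) and circle(J, 37.41); the below-AZ intersection is B = (44.76, -45.59). D is the foot of the tangent from B: D = (35.75, -10.22).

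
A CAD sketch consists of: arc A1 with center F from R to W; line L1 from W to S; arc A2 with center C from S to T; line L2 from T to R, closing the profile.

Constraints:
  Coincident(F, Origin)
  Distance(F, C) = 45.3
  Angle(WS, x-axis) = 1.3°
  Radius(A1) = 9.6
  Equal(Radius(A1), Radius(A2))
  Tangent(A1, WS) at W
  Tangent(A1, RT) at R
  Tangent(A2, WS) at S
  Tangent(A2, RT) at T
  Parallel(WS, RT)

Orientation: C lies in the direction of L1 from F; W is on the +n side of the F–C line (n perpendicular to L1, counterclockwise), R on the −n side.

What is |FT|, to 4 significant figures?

46.31

The slot axis is L1's direction at 1.3°, so u = (cos 1.3°, sin 1.3°) = (0.9997, 0.02269) and n = (−sin 1.3°, cos 1.3°) = (-0.02269, 0.9997). F is at the origin and C lies 45.3 along u from F, so C = 45.3·u = (45.29, 1.028). Tangency of A1 to both parallel lines with radius 9.6 puts W and R at F ± 9.6·n: W = (-0.2178, 9.598), R = (0.2178, -9.598). Equal radii place S and T the same way about C: S = C + 9.6·n = (45.07, 10.63), T = C − 9.6·n = (45.51, -8.570). Then |FT| = |T − F| = 46.31.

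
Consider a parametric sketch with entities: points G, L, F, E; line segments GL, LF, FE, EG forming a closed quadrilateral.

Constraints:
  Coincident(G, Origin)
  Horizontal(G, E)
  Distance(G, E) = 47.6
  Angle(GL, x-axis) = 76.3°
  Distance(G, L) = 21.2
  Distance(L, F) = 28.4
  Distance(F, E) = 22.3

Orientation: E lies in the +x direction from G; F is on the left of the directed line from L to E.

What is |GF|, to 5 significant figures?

37.306

G is at the origin; G and E share the same y with |GE| = 47.6 and E in +x, so E = (47.6, 0). GL runs at 76.3° with |GL| = 21.2, so L = (5.0210, 20.597). F is determined by |LF| = 28.4 and |FE| = 22.3 together: it lies at the intersection of circle(L, 28.4) and circle(E, 22.3). With |LE| = 47.299, the foot of the radical line on LE is 26.919 from L and the perpendicular offset is √(28.4² − 26.919²) = 9.0518. Taking the left-of-LE solution: F = (33.195, 17.023).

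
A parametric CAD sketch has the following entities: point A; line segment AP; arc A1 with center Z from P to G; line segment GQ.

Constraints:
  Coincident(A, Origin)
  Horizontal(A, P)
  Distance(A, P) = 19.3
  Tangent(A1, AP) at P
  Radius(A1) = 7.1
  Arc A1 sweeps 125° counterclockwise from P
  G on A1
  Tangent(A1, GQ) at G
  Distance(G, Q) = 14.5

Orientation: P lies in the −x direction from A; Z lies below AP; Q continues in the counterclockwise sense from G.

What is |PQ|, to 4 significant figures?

23.19

On A1, P sits at bearing 90° from Z; a 125° counterclockwise sweep puts G at bearing 215°, so G = Z + 7.1·(cos 215°, sin 215°) = (-25.12, -11.17). The tangent condition forces ZG to be normal to GQ, so GQ runs along (−sin 215°, cos 215°); with |GQ| = 14.5, Q = (-16.80, -23.05). Then |PQ| = |Q − P| = 23.19.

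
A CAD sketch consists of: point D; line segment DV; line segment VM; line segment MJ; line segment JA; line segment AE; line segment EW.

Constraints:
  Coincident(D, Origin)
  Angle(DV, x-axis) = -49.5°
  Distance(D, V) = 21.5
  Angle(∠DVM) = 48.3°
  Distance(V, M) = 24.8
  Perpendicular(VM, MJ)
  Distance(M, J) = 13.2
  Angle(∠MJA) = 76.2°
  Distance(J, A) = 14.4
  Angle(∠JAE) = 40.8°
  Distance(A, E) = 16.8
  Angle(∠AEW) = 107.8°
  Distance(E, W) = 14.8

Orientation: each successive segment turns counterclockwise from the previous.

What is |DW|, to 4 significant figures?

22.17

∠JAE = 40.8° gives AE at 55.20° from the x-axis; with |AE| = 16.8, E = (15.34, 9.487). ∠AEW = 107.8° gives EW at 127.4° from the x-axis; with |EW| = 14.8, W = (6.355, 21.24). Then |DW| = |W − D| = 22.17.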